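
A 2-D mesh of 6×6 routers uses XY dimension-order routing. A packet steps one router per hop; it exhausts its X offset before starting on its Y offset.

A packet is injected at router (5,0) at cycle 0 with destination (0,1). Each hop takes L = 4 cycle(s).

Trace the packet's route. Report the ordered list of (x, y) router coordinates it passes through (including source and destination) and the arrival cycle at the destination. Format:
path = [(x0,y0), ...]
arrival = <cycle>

#0 — 5,0 | c0
#1 — 4,0 | c4 | W
#2 — 3,0 | c8 | W
#3 — 2,0 | c12 | W
#4 — 1,0 | c16 | W
#5 — 0,0 | c20 | W
#6 — 0,1 | c24 | N

path = [(5,0), (4,0), (3,0), (2,0), (1,0), (0,0), (0,1)]
arrival = 24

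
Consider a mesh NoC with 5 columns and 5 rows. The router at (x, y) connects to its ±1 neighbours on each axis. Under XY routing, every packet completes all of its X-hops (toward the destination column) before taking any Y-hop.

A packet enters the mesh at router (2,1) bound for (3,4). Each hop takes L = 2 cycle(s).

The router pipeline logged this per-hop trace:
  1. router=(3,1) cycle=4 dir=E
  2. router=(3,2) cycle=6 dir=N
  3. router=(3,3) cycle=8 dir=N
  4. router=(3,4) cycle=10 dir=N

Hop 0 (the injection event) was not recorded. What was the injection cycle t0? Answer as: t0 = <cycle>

t0 = 2

Hop 1 reached at cycle 4; hop k is at t0 + k·L.
t0 = cyc[1] − L = 4 − 2 = 2.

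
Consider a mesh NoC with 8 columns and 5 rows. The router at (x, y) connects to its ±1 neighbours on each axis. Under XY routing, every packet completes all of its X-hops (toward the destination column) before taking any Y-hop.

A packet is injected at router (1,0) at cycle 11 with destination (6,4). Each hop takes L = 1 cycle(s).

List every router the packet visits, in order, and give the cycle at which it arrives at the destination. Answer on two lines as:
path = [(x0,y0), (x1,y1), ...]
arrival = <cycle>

path = [(1,0), (2,0), (3,0), (4,0), (5,0), (6,0), (6,1), (6,2), (6,3), (6,4)]
arrival = 20

t=11: at (1,0)
t=12: at (2,0) after E
t=13: at (3,0) after E
t=14: at (4,0) after E
t=15: at (5,0) after E
t=16: at (6,0) after E
t=17: at (6,1) after N
t=18: at (6,2) after N
t=19: at (6,3) after N
t=20: at (6,4) after N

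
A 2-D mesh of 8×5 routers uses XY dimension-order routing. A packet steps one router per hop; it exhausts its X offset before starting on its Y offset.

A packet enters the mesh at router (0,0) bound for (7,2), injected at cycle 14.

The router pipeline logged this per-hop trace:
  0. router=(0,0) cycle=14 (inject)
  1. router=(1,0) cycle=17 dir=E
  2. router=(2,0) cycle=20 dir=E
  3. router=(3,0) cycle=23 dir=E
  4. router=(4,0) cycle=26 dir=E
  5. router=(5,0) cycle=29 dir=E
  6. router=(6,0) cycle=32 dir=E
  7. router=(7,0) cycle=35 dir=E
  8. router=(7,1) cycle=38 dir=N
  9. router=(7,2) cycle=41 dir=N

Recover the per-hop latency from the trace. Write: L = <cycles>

Between hops 0 and 1 the cycle counter advances 17 − 14 = 3.
One hop costs L cycles, so L = 3.

L = 3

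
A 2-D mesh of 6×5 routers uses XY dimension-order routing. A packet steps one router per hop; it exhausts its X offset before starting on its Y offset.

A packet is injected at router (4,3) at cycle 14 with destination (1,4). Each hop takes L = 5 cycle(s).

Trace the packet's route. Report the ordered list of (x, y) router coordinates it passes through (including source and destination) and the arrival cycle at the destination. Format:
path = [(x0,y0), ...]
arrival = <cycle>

path = [(4,3), (3,3), (2,3), (1,3), (1,4)]
arrival = 34

src (4,3)  cyc=14
W→(3,3)  cyc=19
W→(2,3)  cyc=24
W→(1,3)  cyc=29
N→(1,4)  cyc=34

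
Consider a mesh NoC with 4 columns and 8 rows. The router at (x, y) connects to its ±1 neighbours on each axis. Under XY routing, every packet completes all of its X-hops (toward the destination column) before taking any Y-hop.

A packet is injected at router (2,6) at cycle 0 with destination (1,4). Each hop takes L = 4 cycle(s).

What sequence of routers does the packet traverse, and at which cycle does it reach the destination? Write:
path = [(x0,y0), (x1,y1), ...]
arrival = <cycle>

[0] x=2 y=6 t=0
[1] x=1 y=6 t=4 →W
[2] x=1 y=5 t=8 →S
[3] x=1 y=4 t=12 →S

path = [(2,6), (1,6), (1,5), (1,4)]
arrival = 12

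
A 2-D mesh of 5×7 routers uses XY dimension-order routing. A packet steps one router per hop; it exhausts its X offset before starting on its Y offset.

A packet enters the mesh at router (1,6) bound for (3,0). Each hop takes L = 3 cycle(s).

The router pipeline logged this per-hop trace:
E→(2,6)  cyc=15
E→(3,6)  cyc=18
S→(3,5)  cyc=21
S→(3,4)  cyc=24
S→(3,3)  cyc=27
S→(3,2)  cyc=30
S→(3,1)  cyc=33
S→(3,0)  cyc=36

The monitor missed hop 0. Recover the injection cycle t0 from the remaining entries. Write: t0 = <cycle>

cyc[1] = 15 and cyc[k] = t0 + k·L for every k.
So t0 = 15 − 1·3 = 12.

t0 = 12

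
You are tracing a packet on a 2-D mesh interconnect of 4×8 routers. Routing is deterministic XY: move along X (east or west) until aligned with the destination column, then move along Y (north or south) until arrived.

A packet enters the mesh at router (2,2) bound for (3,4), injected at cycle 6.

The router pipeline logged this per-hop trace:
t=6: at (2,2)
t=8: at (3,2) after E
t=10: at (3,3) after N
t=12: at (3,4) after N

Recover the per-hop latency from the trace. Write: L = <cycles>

L = 2

Δcyc across hop 0→1: 8 − 6 = 2.
Per-hop latency L = Δcyc = 2.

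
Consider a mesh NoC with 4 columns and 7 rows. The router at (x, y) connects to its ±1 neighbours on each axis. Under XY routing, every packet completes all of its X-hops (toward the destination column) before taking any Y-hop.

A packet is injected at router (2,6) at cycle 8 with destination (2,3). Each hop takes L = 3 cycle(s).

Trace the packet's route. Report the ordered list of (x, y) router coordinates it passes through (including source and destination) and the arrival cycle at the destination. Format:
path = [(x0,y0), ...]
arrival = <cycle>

[0] x=2 y=6 t=8
[1] x=2 y=5 t=11 →S
[2] x=2 y=4 t=14 →S
[3] x=2 y=3 t=17 →S

path = [(2,6), (2,5), (2,4), (2,3)]
arrival = 17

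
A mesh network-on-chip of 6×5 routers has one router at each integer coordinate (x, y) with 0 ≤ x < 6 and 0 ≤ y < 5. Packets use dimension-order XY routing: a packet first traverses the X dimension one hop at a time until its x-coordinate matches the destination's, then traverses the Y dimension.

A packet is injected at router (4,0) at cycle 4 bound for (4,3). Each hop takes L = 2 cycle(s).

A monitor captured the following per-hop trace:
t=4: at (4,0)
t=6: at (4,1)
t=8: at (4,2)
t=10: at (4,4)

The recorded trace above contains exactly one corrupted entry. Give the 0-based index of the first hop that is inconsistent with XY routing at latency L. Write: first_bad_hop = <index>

hop 1: step (+0,+1), +2 cyc — ok
hop 2: step (+0,+1), +2 cyc — ok
hop 3: step (+0,+2), +2 cyc — BAD: non-unit step

first_bad_hop = 3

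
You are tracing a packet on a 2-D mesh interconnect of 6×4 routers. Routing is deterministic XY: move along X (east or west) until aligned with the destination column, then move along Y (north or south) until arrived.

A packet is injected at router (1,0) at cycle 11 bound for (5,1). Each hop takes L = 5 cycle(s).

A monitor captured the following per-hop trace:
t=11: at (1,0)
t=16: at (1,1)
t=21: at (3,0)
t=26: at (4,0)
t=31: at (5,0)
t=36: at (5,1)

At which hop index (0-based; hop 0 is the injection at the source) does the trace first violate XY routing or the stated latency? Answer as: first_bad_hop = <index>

first_bad_hop = 1

  1: Δx=+0 Δy=+1 Δt=5 [BAD: Y-move but x=1≠5]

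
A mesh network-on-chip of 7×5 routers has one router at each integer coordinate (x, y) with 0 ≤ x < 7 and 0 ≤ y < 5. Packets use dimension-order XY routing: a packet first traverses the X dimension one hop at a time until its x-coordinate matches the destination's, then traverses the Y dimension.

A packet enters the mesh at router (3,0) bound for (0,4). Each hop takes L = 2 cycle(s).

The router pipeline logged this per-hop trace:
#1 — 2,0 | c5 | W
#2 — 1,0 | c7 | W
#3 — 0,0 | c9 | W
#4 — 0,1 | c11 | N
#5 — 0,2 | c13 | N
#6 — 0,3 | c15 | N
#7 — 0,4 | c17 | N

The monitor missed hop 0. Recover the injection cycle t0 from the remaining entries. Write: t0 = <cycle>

At hop 1 the cycle is 5; in general cyc_k = t0 + kL.
t0 = cyc[1] − L = 5 − 2 = 3.

t0 = 3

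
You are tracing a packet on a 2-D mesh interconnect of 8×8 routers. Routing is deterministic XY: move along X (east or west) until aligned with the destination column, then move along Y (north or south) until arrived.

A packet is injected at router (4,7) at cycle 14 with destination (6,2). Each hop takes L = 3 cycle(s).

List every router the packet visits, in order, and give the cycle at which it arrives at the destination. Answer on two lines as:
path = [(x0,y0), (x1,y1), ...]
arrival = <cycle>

hop 0: (4,7) @ cyc 14
hop 1: (5,7) @ cyc 17  [E]
hop 2: (6,7) @ cyc 20  [E]
hop 3: (6,6) @ cyc 23  [S]
hop 4: (6,5) @ cyc 26  [S]
hop 5: (6,4) @ cyc 29  [S]
hop 6: (6,3) @ cyc 32  [S]
hop 7: (6,2) @ cyc 35  [S]

path = [(4,7), (5,7), (6,7), (6,6), (6,5), (6,4), (6,3), (6,2)]
arrival = 35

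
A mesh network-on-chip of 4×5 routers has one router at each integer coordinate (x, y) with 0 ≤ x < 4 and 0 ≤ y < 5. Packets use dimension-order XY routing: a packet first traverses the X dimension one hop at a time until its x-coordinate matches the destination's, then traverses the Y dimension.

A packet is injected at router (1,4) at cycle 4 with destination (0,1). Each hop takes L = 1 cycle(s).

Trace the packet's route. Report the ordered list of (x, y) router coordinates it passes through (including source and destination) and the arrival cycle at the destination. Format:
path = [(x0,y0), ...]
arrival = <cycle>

path = [(1,4), (0,4), (0,3), (0,2), (0,1)]
arrival = 8

#0 — 1,4 | c4
#1 — 0,4 | c5 | W
#2 — 0,3 | c6 | S
#3 — 0,2 | c7 | S
#4 — 0,1 | c8 | S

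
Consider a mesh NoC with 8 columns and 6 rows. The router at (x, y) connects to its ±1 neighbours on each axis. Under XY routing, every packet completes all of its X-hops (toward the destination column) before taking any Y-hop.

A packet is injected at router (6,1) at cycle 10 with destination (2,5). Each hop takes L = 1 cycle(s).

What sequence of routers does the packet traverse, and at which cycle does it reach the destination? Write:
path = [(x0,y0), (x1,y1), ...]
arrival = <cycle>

#0 — 6,1 | c10
#1 — 5,1 | c11 | W
#2 — 4,1 | c12 | W
#3 — 3,1 | c13 | W
#4 — 2,1 | c14 | W
#5 — 2,2 | c15 | N
#6 — 2,3 | c16 | N
#7 — 2,4 | c17 | N
#8 — 2,5 | c18 | N

path = [(6,1), (5,1), (4,1), (3,1), (2,1), (2,2), (2,3), (2,4), (2,5)]
arrival = 18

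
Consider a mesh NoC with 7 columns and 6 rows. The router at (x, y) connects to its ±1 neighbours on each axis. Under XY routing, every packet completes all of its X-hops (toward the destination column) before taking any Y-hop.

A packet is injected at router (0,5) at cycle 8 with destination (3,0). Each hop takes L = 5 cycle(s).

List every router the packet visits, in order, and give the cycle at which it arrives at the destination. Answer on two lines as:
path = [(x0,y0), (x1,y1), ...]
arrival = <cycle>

path = [(0,5), (1,5), (2,5), (3,5), (3,4), (3,3), (3,2), (3,1), (3,0)]
arrival = 48

t=8: at (0,5)
t=13: at (1,5) after E
t=18: at (2,5) after E
t=23: at (3,5) after E
t=28: at (3,4) after S
t=33: at (3,3) after S
t=38: at (3,2) after S
t=43: at (3,1) after S
t=48: at (3,0) after S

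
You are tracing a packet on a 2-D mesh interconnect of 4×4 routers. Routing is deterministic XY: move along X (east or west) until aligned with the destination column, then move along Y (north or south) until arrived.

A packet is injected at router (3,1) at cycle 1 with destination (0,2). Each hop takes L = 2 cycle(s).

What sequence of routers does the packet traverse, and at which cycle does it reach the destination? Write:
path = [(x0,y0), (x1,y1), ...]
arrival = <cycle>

path = [(3,1), (2,1), (1,1), (0,1), (0,2)]
arrival = 9

[0] x=3 y=1 t=1
[1] x=2 y=1 t=3 →W
[2] x=1 y=1 t=5 →W
[3] x=0 y=1 t=7 →W
[4] x=0 y=2 t=9 →N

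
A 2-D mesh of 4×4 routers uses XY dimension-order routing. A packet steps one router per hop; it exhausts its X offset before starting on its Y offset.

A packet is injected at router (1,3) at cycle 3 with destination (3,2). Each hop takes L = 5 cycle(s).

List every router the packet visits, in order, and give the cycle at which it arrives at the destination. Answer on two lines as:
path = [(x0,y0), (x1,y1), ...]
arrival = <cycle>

path = [(1,3), (2,3), (3,3), (3,2)]
arrival = 18

  0. router=(1,3) cycle=3 (inject)
  1. router=(2,3) cycle=8 dir=E
  2. router=(3,3) cycle=13 dir=E
  3. router=(3,2) cycle=18 dir=S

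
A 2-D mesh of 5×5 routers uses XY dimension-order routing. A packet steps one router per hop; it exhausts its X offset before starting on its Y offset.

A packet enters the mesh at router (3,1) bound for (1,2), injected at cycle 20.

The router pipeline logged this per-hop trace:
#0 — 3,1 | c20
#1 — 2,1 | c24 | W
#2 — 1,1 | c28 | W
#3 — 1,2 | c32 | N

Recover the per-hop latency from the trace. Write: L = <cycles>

L = 4

From hop 0 (20) to hop 1 (24): +4 cycles.
One hop costs L cycles, so L = 4.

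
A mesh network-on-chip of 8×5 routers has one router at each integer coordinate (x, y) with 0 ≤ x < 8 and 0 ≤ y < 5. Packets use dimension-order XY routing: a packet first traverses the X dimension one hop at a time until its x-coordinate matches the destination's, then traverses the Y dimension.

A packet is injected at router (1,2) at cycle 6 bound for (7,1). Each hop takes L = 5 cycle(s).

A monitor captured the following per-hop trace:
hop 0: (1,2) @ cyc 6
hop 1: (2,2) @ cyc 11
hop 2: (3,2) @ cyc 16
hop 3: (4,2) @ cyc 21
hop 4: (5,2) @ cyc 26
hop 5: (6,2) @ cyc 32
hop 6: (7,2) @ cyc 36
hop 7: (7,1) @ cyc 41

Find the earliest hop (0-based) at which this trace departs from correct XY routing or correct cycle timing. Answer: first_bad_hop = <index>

hop 1: step (+1,+0), +5 cyc — ok
hop 2: step (+1,+0), +5 cyc — ok
hop 3: step (+1,+0), +5 cyc — ok
hop 4: step (+1,+0), +5 cyc — ok
hop 5: step (+1,+0), +6 cyc — BAD: Δcyc=6≠L

first_bad_hop = 5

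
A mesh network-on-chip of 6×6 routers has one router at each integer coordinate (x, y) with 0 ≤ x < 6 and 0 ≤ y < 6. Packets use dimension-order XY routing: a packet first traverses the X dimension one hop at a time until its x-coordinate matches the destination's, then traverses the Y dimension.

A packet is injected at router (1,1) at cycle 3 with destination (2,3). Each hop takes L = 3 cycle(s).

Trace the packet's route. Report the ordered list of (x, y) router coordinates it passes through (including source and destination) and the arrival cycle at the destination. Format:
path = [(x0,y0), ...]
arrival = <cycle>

path = [(1,1), (2,1), (2,2), (2,3)]
arrival = 12

t=3: at (1,1)
t=6: at (2,1) after E
t=9: at (2,2) after N
t=12: at (2,3) after N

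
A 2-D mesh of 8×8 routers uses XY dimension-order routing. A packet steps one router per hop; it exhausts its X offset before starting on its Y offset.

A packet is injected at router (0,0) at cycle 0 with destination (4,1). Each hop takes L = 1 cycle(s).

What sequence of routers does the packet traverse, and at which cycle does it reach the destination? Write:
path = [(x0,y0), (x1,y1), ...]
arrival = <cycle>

path = [(0,0), (1,0), (2,0), (3,0), (4,0), (4,1)]
arrival = 5

#0 — 0,0 | c0
#1 — 1,0 | c1 | E
#2 — 2,0 | c2 | E
#3 — 3,0 | c3 | E
#4 — 4,0 | c4 | E
#5 — 4,1 | c5 | N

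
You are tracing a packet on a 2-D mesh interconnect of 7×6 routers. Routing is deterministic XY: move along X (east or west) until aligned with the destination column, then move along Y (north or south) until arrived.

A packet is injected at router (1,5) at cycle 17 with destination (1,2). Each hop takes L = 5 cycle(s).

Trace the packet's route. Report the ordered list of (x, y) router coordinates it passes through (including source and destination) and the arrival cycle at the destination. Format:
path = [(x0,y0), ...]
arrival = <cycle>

path = [(1,5), (1,4), (1,3), (1,2)]
arrival = 32

  0. router=(1,5) cycle=17 (inject)
  1. router=(1,4) cycle=22 dir=S
  2. router=(1,3) cycle=27 dir=S
  3. router=(1,2) cycle=32 dir=S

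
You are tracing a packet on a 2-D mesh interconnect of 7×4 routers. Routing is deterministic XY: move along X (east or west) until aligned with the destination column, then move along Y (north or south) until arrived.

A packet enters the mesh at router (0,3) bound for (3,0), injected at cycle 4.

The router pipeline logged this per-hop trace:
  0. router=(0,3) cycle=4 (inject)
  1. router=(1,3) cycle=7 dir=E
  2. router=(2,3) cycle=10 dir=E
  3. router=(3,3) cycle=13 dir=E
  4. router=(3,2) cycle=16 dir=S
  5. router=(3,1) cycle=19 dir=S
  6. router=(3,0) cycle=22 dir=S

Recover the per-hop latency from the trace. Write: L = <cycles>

Between hops 0 and 1 the cycle counter advances 7 − 4 = 3.
One hop costs L cycles, so L = 3.

L = 3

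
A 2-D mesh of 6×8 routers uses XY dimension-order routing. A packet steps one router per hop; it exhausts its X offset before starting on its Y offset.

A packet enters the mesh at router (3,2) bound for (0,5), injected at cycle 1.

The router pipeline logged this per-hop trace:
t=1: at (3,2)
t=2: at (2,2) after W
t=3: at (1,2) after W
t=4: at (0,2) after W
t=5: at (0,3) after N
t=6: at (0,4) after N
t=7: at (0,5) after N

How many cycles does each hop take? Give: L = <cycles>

L = 1

From hop 0 (1) to hop 1 (2): +1 cycles.
Per-hop latency L = Δcyc = 1.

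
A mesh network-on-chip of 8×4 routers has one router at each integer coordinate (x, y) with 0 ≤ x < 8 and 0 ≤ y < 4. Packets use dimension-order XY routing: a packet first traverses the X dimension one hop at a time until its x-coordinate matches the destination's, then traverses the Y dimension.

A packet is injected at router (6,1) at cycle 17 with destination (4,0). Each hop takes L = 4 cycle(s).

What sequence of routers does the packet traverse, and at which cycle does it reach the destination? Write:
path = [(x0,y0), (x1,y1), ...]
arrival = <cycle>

path = [(6,1), (5,1), (4,1), (4,0)]
arrival = 29

src (6,1)  cyc=17
W→(5,1)  cyc=21
W→(4,1)  cyc=25
S→(4,0)  cyc=29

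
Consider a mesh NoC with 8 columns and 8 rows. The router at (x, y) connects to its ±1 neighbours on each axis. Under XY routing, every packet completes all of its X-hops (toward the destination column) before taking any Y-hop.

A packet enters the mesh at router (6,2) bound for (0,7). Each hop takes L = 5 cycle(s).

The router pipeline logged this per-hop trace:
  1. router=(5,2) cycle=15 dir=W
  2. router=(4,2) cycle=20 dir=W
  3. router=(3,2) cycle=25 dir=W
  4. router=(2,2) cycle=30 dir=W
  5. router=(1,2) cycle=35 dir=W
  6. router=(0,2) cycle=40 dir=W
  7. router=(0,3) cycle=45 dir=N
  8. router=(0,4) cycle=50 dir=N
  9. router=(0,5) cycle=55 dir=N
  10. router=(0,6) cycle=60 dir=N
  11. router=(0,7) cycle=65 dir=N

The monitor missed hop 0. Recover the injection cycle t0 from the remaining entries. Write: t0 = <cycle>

t0 = 10

At hop 1 the cycle is 15; in general cyc_k = t0 + kL.
So t0 = 15 − 1·5 = 10.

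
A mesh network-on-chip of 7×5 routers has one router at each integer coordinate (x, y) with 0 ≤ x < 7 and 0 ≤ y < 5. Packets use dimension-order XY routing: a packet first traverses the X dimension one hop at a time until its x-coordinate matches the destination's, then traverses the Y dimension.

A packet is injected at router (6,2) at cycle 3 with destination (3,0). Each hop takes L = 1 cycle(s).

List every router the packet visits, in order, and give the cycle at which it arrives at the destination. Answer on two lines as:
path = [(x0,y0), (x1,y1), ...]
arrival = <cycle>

hop 0: (6,2) @ cyc 3
hop 1: (5,2) @ cyc 4  [W]
hop 2: (4,2) @ cyc 5  [W]
hop 3: (3,2) @ cyc 6  [W]
hop 4: (3,1) @ cyc 7  [S]
hop 5: (3,0) @ cyc 8  [S]

path = [(6,2), (5,2), (4,2), (3,2), (3,1), (3,0)]
arrival = 8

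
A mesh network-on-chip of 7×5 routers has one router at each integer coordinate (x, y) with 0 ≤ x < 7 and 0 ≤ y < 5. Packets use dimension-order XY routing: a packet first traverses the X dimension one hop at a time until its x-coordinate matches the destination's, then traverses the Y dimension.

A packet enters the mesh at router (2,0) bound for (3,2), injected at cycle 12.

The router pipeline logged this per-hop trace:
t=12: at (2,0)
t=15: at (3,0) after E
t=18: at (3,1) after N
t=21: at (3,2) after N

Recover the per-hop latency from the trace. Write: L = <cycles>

L = 3

Between hops 0 and 1 the cycle counter advances 15 − 12 = 3.
Each hop adds L, hence L = 3.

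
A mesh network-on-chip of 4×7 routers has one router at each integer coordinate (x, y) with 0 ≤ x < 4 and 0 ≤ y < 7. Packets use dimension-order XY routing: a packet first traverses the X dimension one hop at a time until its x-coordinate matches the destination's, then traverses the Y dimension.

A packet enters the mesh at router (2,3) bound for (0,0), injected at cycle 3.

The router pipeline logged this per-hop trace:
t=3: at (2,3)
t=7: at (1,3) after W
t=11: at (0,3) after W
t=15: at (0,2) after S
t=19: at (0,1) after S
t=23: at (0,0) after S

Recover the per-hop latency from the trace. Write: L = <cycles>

L = 4

Between hops 0 and 1 the cycle counter advances 7 − 3 = 4.
That increment is L by definition: L = 4.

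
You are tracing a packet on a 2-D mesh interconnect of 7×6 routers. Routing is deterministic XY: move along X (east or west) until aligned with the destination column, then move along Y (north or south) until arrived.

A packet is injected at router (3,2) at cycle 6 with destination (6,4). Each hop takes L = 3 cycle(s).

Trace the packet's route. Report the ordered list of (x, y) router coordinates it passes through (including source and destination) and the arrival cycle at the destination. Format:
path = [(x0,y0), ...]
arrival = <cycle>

path = [(3,2), (4,2), (5,2), (6,2), (6,3), (6,4)]
arrival = 21

  0. router=(3,2) cycle=6 (inject)
  1. router=(4,2) cycle=9 dir=E
  2. router=(5,2) cycle=12 dir=E
  3. router=(6,2) cycle=15 dir=E
  4. router=(6,3) cycle=18 dir=N
  5. router=(6,4) cycle=21 dir=N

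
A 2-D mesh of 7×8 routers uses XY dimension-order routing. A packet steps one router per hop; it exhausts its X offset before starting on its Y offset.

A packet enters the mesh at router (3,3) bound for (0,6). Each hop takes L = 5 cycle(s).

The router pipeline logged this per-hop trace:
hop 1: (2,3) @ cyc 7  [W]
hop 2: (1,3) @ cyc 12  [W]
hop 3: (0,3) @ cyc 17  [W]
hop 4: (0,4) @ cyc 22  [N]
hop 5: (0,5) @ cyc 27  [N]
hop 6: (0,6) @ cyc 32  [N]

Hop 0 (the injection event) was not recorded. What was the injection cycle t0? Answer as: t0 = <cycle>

Hop 1 reached at cycle 7; hop k is at t0 + k·L.
So t0 = 7 − 1·5 = 2.

t0 = 2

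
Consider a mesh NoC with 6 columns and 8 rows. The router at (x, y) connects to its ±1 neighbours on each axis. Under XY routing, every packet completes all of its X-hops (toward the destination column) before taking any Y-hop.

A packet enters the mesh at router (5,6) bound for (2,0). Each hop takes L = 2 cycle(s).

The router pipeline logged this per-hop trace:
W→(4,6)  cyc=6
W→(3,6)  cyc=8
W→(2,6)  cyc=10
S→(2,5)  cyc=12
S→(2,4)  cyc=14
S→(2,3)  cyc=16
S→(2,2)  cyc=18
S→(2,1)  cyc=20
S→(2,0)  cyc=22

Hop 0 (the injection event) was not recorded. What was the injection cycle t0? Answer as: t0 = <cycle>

t0 = 4

The first recorded entry is hop 1 at cycle 6.
Subtract one hop: t0 = 6 − 2 = 4.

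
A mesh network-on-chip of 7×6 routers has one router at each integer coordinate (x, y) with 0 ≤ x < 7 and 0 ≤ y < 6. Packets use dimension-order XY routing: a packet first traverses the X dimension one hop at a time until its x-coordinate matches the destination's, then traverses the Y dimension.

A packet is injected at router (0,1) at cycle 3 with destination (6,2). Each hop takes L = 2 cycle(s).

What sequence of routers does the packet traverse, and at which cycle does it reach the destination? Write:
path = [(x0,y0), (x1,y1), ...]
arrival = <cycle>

  0. router=(0,1) cycle=3 (inject)
  1. router=(1,1) cycle=5 dir=E
  2. router=(2,1) cycle=7 dir=E
  3. router=(3,1) cycle=9 dir=E
  4. router=(4,1) cycle=11 dir=E
  5. router=(5,1) cycle=13 dir=E
  6. router=(6,1) cycle=15 dir=E
  7. router=(6,2) cycle=17 dir=N

path = [(0,1), (1,1), (2,1), (3,1), (4,1), (5,1), (6,1), (6,2)]
arrival = 17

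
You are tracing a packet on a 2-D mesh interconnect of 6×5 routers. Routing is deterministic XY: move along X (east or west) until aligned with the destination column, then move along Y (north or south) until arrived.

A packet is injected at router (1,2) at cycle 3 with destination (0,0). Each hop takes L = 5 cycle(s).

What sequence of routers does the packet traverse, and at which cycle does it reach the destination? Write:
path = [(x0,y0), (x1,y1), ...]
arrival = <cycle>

t=3: at (1,2)
t=8: at (0,2) after W
t=13: at (0,1) after S
t=18: at (0,0) after S

path = [(1,2), (0,2), (0,1), (0,0)]
arrival = 18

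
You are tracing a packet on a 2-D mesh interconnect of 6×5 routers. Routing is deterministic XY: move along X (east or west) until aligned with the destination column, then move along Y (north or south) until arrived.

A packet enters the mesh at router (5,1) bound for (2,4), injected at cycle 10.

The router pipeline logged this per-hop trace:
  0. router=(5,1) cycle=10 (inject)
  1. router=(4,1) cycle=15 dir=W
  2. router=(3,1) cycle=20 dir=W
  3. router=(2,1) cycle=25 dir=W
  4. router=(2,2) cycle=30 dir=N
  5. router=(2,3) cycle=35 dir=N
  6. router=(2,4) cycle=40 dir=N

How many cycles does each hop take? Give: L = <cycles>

From hop 0 (10) to hop 1 (15): +5 cycles.
Each hop adds L, hence L = 5.

L = 5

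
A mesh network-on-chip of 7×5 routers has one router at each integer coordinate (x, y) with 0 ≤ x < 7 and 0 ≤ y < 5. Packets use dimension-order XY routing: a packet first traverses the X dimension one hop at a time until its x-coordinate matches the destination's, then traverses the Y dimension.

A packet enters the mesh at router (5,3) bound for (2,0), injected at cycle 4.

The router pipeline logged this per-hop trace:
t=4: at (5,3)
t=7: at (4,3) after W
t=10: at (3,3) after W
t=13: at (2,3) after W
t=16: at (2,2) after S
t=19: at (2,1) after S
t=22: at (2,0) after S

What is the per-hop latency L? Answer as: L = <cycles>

Between hops 0 and 1 the cycle counter advances 7 − 4 = 3.
Each hop adds L, hence L = 3.

L = 3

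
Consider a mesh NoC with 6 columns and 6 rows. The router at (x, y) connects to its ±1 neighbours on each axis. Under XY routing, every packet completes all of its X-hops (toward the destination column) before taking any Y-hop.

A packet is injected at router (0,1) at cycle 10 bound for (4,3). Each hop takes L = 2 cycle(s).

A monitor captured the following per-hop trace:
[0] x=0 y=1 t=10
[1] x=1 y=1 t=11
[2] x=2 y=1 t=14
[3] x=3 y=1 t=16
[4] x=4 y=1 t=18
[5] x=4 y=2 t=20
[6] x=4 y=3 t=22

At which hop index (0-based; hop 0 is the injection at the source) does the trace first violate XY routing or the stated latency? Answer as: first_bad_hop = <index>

first_bad_hop = 1

  1: Δx=+1 Δy=+0 Δt=1 [BAD: Δcyc=1≠L]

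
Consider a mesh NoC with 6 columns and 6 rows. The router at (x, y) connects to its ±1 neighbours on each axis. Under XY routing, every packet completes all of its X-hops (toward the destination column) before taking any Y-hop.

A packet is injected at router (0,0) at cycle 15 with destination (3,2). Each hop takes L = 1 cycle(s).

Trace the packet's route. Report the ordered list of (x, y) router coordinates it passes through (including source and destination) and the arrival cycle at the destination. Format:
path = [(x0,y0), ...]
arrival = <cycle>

[0] x=0 y=0 t=15
[1] x=1 y=0 t=16 →E
[2] x=2 y=0 t=17 →E
[3] x=3 y=0 t=18 →E
[4] x=3 y=1 t=19 →N
[5] x=3 y=2 t=20 →N

path = [(0,0), (1,0), (2,0), (3,0), (3,1), (3,2)]
arrival = 20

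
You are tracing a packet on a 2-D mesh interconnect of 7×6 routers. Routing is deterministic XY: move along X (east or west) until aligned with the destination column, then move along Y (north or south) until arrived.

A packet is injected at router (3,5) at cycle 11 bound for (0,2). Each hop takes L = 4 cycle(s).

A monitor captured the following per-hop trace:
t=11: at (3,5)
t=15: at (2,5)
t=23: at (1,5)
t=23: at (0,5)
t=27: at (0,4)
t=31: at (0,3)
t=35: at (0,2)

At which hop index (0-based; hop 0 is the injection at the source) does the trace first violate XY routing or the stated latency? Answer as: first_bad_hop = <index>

[1] (-1,+0) / 4c ⇒ ok
[2] (-1,+0) / 8c ⇒ BAD: Δcyc=8≠L

first_bad_hop = 2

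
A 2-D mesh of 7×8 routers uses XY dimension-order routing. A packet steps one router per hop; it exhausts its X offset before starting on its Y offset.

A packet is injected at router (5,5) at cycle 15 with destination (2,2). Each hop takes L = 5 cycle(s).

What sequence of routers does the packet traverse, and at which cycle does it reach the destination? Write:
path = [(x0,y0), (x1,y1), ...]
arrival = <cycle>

path = [(5,5), (4,5), (3,5), (2,5), (2,4), (2,3), (2,2)]
arrival = 45

  0. router=(5,5) cycle=15 (inject)
  1. router=(4,5) cycle=20 dir=W
  2. router=(3,5) cycle=25 dir=W
  3. router=(2,5) cycle=30 dir=W
  4. router=(2,4) cycle=35 dir=S
  5. router=(2,3) cycle=40 dir=S
  6. router=(2,2) cycle=45 dir=S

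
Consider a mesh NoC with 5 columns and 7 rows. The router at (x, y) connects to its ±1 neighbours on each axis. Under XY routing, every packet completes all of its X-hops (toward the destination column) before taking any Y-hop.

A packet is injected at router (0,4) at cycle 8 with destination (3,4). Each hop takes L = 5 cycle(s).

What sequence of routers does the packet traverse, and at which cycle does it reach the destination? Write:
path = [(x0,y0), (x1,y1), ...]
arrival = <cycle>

path = [(0,4), (1,4), (2,4), (3,4)]
arrival = 23

hop 0: (0,4) @ cyc 8
hop 1: (1,4) @ cyc 13  [E]
hop 2: (2,4) @ cyc 18  [E]
hop 3: (3,4) @ cyc 23  [E]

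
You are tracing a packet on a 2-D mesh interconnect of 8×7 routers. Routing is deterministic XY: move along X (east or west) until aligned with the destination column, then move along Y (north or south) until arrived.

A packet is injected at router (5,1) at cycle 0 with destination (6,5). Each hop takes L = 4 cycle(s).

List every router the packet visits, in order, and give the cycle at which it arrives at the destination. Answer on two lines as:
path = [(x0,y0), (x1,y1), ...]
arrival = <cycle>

path = [(5,1), (6,1), (6,2), (6,3), (6,4), (6,5)]
arrival = 20

hop 0: (5,1) @ cyc 0
hop 1: (6,1) @ cyc 4  [E]
hop 2: (6,2) @ cyc 8  [N]
hop 3: (6,3) @ cyc 12  [N]
hop 4: (6,4) @ cyc 16  [N]
hop 5: (6,5) @ cyc 20  [N]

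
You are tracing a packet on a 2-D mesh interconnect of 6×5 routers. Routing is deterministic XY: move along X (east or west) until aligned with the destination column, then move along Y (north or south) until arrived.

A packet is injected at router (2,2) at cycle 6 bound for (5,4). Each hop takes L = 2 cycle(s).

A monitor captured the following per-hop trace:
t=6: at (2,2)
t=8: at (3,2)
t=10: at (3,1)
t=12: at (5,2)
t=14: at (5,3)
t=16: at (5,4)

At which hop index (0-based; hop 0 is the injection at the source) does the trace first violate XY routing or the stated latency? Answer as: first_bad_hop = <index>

first_bad_hop = 2

  1: Δx=+1 Δy=+0 Δt=2 [ok]
  2: Δx=+0 Δy=-1 Δt=2 [BAD: Y-move but x=3≠5]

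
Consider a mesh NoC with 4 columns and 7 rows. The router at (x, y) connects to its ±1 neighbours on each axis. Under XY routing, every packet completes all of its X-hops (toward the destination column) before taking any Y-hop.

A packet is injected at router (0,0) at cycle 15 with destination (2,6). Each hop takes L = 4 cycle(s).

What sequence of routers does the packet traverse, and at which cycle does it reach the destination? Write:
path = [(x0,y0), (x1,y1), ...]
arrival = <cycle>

path = [(0,0), (1,0), (2,0), (2,1), (2,2), (2,3), (2,4), (2,5), (2,6)]
arrival = 47

hop 0: (0,0) @ cyc 15
hop 1: (1,0) @ cyc 19  [E]
hop 2: (2,0) @ cyc 23  [E]
hop 3: (2,1) @ cyc 27  [N]
hop 4: (2,2) @ cyc 31  [N]
hop 5: (2,3) @ cyc 35  [N]
hop 6: (2,4) @ cyc 39  [N]
hop 7: (2,5) @ cyc 43  [N]
hop 8: (2,6) @ cyc 47  [N]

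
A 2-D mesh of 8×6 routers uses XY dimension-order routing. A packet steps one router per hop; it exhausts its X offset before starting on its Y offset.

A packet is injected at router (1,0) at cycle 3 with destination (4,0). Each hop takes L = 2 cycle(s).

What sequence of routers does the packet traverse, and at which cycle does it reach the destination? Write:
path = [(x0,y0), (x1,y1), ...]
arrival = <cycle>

path = [(1,0), (2,0), (3,0), (4,0)]
arrival = 9

[0] x=1 y=0 t=3
[1] x=2 y=0 t=5 →E
[2] x=3 y=0 t=7 →E
[3] x=4 y=0 t=9 →E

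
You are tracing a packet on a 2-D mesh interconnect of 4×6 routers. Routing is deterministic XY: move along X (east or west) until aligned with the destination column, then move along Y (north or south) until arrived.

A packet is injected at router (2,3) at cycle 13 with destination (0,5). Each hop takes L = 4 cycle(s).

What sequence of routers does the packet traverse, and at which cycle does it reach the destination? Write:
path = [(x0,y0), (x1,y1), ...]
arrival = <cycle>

t=13: at (2,3)
t=17: at (1,3) after W
t=21: at (0,3) after W
t=25: at (0,4) after N
t=29: at (0,5) after N

path = [(2,3), (1,3), (0,3), (0,4), (0,5)]
arrival = 29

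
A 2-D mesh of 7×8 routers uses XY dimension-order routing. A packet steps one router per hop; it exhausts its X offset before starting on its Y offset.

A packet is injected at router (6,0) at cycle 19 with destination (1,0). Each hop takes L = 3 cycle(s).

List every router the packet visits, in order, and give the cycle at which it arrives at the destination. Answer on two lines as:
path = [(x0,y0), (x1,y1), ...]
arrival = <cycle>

hop 0: (6,0) @ cyc 19
hop 1: (5,0) @ cyc 22  [W]
hop 2: (4,0) @ cyc 25  [W]
hop 3: (3,0) @ cyc 28  [W]
hop 4: (2,0) @ cyc 31  [W]
hop 5: (1,0) @ cyc 34  [W]

path = [(6,0), (5,0), (4,0), (3,0), (2,0), (1,0)]
arrival = 34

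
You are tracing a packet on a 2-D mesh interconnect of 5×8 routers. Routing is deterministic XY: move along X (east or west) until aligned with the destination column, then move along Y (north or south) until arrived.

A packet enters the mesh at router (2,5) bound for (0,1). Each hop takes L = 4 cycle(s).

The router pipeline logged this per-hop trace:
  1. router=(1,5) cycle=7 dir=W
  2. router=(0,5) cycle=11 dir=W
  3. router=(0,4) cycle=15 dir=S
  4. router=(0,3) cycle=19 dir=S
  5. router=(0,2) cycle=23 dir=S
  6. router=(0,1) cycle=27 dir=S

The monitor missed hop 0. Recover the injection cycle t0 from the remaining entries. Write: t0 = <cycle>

At hop 1 the cycle is 7; in general cyc_k = t0 + kL.
Subtract one hop: t0 = 7 − 4 = 3.

t0 = 3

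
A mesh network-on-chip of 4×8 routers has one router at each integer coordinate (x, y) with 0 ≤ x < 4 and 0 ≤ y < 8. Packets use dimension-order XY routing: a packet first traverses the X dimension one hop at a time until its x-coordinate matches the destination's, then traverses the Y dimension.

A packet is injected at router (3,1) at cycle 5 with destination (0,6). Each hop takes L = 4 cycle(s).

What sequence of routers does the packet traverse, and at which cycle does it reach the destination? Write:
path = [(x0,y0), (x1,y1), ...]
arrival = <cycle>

path = [(3,1), (2,1), (1,1), (0,1), (0,2), (0,3), (0,4), (0,5), (0,6)]
arrival = 37

#0 — 3,1 | c5
#1 — 2,1 | c9 | W
#2 — 1,1 | c13 | W
#3 — 0,1 | c17 | W
#4 — 0,2 | c21 | N
#5 — 0,3 | c25 | N
#6 — 0,4 | c29 | N
#7 — 0,5 | c33 | N
#8 — 0,6 | c37 | N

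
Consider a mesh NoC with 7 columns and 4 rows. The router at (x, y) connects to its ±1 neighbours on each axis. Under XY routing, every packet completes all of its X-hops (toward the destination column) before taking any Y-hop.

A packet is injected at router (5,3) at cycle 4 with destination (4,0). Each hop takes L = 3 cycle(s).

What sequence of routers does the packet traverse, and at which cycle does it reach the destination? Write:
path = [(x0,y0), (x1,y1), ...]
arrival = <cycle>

path = [(5,3), (4,3), (4,2), (4,1), (4,0)]
arrival = 16

hop 0: (5,3) @ cyc 4
hop 1: (4,3) @ cyc 7  [W]
hop 2: (4,2) @ cyc 10  [S]
hop 3: (4,1) @ cyc 13  [S]
hop 4: (4,0) @ cyc 16  [S]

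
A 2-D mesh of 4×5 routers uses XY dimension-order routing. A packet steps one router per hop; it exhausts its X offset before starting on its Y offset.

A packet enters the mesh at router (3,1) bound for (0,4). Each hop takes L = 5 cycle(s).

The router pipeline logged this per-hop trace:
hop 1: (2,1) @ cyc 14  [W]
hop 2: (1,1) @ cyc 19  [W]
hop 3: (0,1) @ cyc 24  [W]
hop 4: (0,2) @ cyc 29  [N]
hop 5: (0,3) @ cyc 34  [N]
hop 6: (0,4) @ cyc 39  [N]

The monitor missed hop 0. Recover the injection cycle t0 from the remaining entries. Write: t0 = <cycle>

t0 = 9

The first recorded entry is hop 1 at cycle 14.
Therefore t0 = 14 − L = 9.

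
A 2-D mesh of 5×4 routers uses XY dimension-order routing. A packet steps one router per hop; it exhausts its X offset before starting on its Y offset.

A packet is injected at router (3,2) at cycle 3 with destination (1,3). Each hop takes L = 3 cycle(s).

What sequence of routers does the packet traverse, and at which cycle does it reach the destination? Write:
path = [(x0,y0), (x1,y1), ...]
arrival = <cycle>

  0. router=(3,2) cycle=3 (inject)
  1. router=(2,2) cycle=6 dir=W
  2. router=(1,2) cycle=9 dir=W
  3. router=(1,3) cycle=12 dir=N

path = [(3,2), (2,2), (1,2), (1,3)]
arrival = 12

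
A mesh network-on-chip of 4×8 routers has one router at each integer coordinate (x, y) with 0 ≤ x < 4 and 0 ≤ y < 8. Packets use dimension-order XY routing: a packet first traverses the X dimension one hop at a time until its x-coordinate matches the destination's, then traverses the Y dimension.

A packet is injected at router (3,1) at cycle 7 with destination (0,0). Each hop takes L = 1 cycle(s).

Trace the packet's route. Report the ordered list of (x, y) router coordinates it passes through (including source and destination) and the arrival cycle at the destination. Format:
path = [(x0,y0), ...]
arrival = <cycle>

src (3,1)  cyc=7
W→(2,1)  cyc=8
W→(1,1)  cyc=9
W→(0,1)  cyc=10
S→(0,0)  cyc=11

path = [(3,1), (2,1), (1,1), (0,1), (0,0)]
arrival = 11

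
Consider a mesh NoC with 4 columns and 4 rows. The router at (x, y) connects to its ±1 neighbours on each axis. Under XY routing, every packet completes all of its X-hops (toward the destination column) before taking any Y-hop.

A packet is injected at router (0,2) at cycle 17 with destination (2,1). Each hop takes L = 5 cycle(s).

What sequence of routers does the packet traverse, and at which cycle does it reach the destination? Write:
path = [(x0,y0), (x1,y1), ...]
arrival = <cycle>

path = [(0,2), (1,2), (2,2), (2,1)]
arrival = 32

t=17: at (0,2)
t=22: at (1,2) after E
t=27: at (2,2) after E
t=32: at (2,1) after S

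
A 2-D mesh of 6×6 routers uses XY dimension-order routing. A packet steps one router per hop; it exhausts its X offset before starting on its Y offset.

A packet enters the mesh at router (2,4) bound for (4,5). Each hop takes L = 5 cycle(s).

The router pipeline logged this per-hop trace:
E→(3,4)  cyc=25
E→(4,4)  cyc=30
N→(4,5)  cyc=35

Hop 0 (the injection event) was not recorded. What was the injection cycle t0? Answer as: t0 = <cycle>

t0 = 20

The first recorded entry is hop 1 at cycle 25.
So t0 = 25 − 1·5 = 20.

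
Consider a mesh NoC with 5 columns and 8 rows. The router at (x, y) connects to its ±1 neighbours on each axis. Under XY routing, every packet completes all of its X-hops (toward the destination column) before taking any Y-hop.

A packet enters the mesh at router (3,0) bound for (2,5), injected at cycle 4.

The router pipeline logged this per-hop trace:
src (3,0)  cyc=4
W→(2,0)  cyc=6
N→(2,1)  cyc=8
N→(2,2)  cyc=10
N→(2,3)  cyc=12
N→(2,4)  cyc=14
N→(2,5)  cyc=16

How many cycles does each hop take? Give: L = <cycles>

L = 2

Δcyc across hop 0→1: 6 − 4 = 2.
That increment is L by definition: L = 2.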